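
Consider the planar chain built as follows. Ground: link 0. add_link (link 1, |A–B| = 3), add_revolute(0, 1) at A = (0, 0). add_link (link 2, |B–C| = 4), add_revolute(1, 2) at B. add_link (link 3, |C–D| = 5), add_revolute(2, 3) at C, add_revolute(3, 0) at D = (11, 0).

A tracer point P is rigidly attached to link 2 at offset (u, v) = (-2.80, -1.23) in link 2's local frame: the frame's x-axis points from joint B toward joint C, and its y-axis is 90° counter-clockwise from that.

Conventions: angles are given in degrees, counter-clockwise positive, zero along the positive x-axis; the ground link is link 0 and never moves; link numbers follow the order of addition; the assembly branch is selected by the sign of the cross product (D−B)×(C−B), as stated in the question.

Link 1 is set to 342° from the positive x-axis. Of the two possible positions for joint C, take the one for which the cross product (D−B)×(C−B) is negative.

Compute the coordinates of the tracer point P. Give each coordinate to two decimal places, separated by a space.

A=(0,0), D=(11.00,0)
B = A + 3.00·(cos342°, sin342°) = (2.8532, -0.9271)
|BD| = 8.1994
circle(B,4.00) ∩ circle(D,5.00): a=3.5509, h=1.8415
  candidates: C₊=(6.1731,1.3041) cross=15.099; C₋=(6.5895,-2.3553) cross=-15.099
  branch - wants cross < 0 → take C=(6.5895,-2.3553) (cross=-15.099)
ex = (C−B)/|BC| = (0.9341,-0.3571); ey = (0.3571,0.9341)
P = B + -2.80·ex + -1.23·ey = (-0.2014,-1.0762)

-0.20 -1.08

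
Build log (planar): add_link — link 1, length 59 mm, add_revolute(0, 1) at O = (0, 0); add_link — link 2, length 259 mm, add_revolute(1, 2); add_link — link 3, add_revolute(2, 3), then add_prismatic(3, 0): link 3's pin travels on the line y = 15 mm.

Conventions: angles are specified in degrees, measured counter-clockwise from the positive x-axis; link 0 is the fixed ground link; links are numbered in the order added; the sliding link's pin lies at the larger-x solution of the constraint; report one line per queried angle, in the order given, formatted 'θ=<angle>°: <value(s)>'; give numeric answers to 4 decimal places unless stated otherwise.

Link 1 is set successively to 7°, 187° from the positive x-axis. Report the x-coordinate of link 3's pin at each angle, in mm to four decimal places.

geometry: r = 59 mm, L = 259 mm, e = 15 mm
θ=7°: crank pin P = (r cos θ, r sin θ) = (58.560223, 7.190291)
θ=7°: h = r sin θ − e = 7.190291 − 15 = -7.809709
θ=7°: x = r cos θ + √(L² − h²) = 58.560223 + 258.882229 = 317.442452
θ=187°: crank pin P = (r cos θ, r sin θ) = (-58.560223, -7.190291)
θ=187°: h = r sin θ − e = -7.190291 − 15 = -22.190291
θ=187°: x = r cos θ + √(L² − h²) = -58.560223 + 258.047653 = 199.487430

θ=7°: 317.4425
θ=187°: 199.4874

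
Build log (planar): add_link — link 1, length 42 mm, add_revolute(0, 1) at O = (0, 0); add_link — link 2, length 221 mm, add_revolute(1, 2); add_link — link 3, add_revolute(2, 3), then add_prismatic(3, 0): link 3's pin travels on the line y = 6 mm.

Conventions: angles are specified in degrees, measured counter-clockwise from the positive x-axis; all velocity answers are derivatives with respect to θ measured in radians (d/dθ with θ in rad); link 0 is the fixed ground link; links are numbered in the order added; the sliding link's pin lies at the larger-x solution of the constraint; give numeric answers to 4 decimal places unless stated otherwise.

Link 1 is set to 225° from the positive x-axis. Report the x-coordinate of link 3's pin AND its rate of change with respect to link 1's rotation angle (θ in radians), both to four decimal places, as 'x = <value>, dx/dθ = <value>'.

geometry: r = 42 mm, L = 221 mm, e = 6 mm
crank pin P = (r cos θ, r sin θ) = (-29.698485, -29.698485)
h = r sin θ − e = -29.698485 − 6 = -35.698485
x = r cos θ + √(L² − h²) = -29.698485 + 218.097726 = 188.399241
dx/dθ = −r sin θ − h·r cos θ/√(L² − h²) (θ in radians; h = -35.698485) = 24.837403

x = 188.3992, dx/dθ = 24.8374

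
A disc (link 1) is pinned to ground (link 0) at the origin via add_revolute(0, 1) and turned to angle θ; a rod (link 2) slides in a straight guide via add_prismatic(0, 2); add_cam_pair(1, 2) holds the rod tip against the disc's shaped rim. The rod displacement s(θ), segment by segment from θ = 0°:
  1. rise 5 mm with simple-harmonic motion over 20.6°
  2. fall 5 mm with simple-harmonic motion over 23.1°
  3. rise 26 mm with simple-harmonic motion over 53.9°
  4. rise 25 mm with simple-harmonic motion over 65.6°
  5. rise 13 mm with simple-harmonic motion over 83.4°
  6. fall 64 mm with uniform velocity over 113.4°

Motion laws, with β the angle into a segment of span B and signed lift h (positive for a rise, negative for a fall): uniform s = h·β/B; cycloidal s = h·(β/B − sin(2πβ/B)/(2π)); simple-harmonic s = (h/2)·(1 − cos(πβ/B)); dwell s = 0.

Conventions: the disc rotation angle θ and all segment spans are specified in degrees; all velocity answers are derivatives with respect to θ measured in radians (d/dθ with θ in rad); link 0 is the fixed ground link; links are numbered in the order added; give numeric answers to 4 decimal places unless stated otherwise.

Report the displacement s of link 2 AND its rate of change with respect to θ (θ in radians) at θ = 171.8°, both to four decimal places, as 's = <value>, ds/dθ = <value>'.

segment 1 (0° to 20.6°, simple-harmonic, h = 5) is passed completely: s = 0.0000 + (5) = 5.0000
segment 2 (20.6° to 43.7°, simple-harmonic, h = -5) is passed completely: s = 5.0000 + (-5) = 0.0000
segment 3 (43.7° to 97.6°, simple-harmonic, h = 26) is passed completely: s = 0.0000 + (26) = 26.0000
segment 4 (97.6° to 163.2°, simple-harmonic, h = 25) is passed completely: s = 26.0000 + (25) = 51.0000
θ = 171.8° falls in segment 5 (163.2° to 246.6°, simple-harmonic, h = 13): β = 171.8 − 163.2 = 8.6°, B = 83.4°; Δs = 13/2·(1 − cos(π·0.1031)) = 0.3381; s = 51.0000 + 0.3381 = 51.3381
velocity in seg [163.2°–246.6°] (simple-harmonic), θ in radians: β = 8.6° = 0.1501 rad, B = 83.4° = 1.4556 rad; ds/dθ = (πh/(2B)) sin(πβ/B) = (π·13/(2·1.4556)) sin(π·0.1031) = 4.465593 mm/rad

s = 51.3381, ds/dθ = 4.4656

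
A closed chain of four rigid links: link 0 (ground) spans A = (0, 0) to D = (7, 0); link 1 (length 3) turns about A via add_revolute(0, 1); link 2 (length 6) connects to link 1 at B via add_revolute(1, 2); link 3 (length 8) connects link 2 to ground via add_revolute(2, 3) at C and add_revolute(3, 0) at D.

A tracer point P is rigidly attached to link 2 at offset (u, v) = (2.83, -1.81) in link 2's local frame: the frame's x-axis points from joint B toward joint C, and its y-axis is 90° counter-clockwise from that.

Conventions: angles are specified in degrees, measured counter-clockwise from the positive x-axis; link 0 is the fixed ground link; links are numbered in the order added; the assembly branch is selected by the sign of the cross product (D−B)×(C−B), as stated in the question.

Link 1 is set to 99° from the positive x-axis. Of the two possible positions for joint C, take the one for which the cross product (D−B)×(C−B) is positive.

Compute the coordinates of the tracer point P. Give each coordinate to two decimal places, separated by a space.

A=(0,0), D=(7.00,0)
B = A + 3.00·(cos99°, sin99°) = (-0.4693, 2.9631)
|BD| = 8.0356
circle(B,6.00) ∩ circle(D,8.00): a=2.2755, h=5.5518
  candidates: C₊=(3.6930,7.2845) cross=44.611; C₋=(-0.4013,-3.0365) cross=-44.611
  branch + wants cross > 0 → take C=(3.6930,7.2845) (cross=44.611)
ex = (C−B)/|BC| = (0.6937,0.7202); ey = (-0.7202,0.6937)
P = B + 2.83·ex + -1.81·ey = (2.7976,3.7457)

2.80 3.75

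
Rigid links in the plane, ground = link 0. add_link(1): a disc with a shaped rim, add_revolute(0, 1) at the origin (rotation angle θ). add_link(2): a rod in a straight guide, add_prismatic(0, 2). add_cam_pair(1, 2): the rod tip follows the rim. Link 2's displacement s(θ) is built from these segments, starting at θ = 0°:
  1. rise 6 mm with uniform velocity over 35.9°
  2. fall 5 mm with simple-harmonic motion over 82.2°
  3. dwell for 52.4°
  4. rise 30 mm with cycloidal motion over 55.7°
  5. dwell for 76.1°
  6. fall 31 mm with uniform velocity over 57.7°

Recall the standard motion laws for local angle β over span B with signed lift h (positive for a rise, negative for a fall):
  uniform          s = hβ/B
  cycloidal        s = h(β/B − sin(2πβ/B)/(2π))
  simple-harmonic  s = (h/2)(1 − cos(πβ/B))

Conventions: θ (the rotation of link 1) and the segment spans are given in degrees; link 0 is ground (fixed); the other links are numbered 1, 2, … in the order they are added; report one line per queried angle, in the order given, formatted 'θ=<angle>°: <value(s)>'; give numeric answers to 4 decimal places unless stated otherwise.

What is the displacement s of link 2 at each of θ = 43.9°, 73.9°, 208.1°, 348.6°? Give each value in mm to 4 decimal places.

segment 1 (0° to 35.9°, uniform, h = 6) is passed completely: s = 0.0000 + (6) = 6.0000
θ = 43.9° falls in segment 2 (35.9° to 118.1°, simple-harmonic, h = -5): β = 43.9 − 35.9 = 8°, B = 82.2°; Δs = -5/2·(1 − cos(π·0.0973)) = -0.1159; s = 6.0000 − 0.1159 = 5.8841
θ = 73.9° falls in segment 2 (35.9° to 118.1°, simple-harmonic, h = -5): β = 73.9 − 35.9 = 38°, B = 82.2°; Δs = -5/2·(1 − cos(π·0.4623)) = -2.2045; s = 6.0000 − 2.2045 = 3.7955
segment 2 (35.9° to 118.1°, simple-harmonic, h = -5) is passed completely: s = 6.0000 + (-5) = 1.0000
segment 3 (118.1° to 170.5°, dwell): s unchanged at 1.0000
θ = 208.1° falls in segment 4 (170.5° to 226.2°, cycloidal, h = 30): β = 208.1 − 170.5 = 37.6°, B = 55.7°; Δs = 30·(0.6750 − sin(2π·0.6750)/(2π)) = 24.5062; s = 1.0000 + 24.5062 = 25.5062
segment 4 (170.5° to 226.2°, cycloidal, h = 30) is passed completely: s = 1.0000 + (30) = 31.0000
segment 5 (226.2° to 302.3°, dwell): s unchanged at 31.0000
θ = 348.6° falls in segment 6 (302.3° to 360°, uniform, h = -31): β = 348.6 − 302.3 = 46.3°, B = 57.7°; Δs = -31·46.3/57.7 = -24.8752; s = 31.0000 − 24.8752 = 6.1248

θ=43.9°: 5.8841
θ=73.9°: 3.7955
θ=208.1°: 25.5062
θ=348.6°: 6.1248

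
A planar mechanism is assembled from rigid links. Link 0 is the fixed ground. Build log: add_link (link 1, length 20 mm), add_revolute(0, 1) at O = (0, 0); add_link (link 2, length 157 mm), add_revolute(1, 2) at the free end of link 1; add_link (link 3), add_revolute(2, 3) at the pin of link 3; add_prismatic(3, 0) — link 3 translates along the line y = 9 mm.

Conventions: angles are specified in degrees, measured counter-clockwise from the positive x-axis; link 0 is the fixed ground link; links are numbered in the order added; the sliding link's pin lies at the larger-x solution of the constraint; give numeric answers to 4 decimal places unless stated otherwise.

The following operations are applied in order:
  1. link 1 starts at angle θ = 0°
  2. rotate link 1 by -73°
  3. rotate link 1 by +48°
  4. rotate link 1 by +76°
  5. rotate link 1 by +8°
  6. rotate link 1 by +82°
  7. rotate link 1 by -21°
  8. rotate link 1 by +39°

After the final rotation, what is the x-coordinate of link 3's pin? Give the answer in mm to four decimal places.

geometry: r = 20 mm, L = 157 mm, e = 9 mm; θ starts at 0°
rotate link 1 by -73°: θ ← 0° -73° = -73°
rotate link 1 by +48°: θ ← -73° +48° = -25°
rotate link 1 by +76°: θ ← -25° +76° = 51°
rotate link 1 by +8°: θ ← 51° +8° = 59°
rotate link 1 by +82°: θ ← 59° +82° = 141°
rotate link 1 by -21°: θ ← 141° -21° = 120°
rotate link 1 by +39°: θ ← 120° +39° = 159°
crank pin P = (r cos θ, r sin θ) = (-18.671609, 7.167359)
h = r sin θ − e = 7.167359 − 9 = -1.832641
x = r cos θ + √(L² − h²) = -18.671609 + 156.989304 = 138.317695

138.3177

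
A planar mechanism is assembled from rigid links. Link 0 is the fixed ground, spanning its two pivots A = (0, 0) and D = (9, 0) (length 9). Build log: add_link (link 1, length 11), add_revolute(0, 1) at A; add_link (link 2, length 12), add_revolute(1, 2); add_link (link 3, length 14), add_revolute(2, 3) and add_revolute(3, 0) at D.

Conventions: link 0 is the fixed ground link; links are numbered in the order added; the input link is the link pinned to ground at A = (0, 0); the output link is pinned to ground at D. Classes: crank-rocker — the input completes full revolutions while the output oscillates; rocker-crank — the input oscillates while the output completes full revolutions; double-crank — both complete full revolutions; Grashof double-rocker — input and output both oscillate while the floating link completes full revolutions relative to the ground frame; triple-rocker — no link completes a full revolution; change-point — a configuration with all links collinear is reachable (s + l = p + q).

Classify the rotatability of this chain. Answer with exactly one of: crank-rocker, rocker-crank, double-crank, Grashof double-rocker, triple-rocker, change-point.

lengths: ground=9, input=11, coupler=12, output=14
sorted: s=9 (shortest), l=14 (longest), p+q=23
s + l = 23 vs p + q = 23
s + l = p + q → change-point (collinear configuration reachable)

change-point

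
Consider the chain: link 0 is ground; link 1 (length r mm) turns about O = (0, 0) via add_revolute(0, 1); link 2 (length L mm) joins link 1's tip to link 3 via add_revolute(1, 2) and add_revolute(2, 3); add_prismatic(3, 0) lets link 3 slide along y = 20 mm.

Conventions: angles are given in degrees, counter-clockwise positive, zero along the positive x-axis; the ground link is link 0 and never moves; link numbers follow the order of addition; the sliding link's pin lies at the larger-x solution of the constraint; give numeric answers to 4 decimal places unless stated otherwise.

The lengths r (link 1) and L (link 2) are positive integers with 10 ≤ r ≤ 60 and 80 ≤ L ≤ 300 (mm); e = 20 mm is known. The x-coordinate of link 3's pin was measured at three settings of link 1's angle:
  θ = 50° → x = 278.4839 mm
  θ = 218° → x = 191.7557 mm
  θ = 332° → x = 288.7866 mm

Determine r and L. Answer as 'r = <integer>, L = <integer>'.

constraint per measurement: (x − r cos θ)² + (r sin θ − e)² = L²
subtracting the θ₁ and θ₂ equations cancels the r² and L² terms:
r = (x₁² − x₂²) / (2[(x₁cos θ₁ + e sin θ₁) − (x₂cos θ₂ + e sin θ₂)]) = 57.0000 → r = 57
L² = (x₁ − r cos θ₁)² + (r sin θ₁ − e)² = 59049.0172 → L = 243.0000 → L = 243
check at θ₃=332°: x = 288.7866 (printed 288.7866) ✓

r = 57, L = 243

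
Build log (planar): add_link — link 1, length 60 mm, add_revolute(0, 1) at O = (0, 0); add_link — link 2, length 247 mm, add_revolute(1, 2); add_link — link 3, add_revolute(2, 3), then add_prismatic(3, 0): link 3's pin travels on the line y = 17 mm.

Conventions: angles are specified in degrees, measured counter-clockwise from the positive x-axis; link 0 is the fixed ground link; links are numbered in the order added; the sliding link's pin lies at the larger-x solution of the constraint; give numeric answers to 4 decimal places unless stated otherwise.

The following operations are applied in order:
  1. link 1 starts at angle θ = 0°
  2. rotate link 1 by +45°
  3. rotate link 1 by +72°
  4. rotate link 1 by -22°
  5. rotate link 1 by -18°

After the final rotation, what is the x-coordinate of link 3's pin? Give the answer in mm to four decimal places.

geometry: r = 60 mm, L = 247 mm, e = 17 mm; θ starts at 0°
rotate link 1 by +45°: θ ← 0° +45° = 45°
rotate link 1 by +72°: θ ← 45° +72° = 117°
rotate link 1 by -22°: θ ← 117° -22° = 95°
rotate link 1 by -18°: θ ← 95° -18° = 77°
crank pin P = (r cos θ, r sin θ) = (13.497063, 58.462204)
h = r sin θ − e = 58.462204 − 17 = 41.462204
x = r cos θ + √(L² − h²) = 13.497063 + 243.495145 = 256.992208

256.9922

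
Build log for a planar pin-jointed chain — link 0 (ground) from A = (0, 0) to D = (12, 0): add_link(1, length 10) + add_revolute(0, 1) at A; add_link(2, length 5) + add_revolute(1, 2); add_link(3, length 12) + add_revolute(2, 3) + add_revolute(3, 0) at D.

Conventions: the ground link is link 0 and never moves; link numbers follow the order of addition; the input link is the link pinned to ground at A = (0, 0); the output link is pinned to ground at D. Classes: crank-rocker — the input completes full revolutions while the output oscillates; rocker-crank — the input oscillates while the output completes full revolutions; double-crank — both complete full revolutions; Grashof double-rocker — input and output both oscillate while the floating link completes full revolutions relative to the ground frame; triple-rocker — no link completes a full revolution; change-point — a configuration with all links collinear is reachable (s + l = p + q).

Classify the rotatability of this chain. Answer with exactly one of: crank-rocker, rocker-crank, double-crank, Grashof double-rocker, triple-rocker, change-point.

lengths: ground=12, input=10, coupler=5, output=12
sorted: s=5 (shortest), l=12 (longest), p+q=22
s + l = 17 vs p + q = 22
s + l < p + q (Grashof) with shortest = coupler link → Grashof double-rocker

Grashof double-rocker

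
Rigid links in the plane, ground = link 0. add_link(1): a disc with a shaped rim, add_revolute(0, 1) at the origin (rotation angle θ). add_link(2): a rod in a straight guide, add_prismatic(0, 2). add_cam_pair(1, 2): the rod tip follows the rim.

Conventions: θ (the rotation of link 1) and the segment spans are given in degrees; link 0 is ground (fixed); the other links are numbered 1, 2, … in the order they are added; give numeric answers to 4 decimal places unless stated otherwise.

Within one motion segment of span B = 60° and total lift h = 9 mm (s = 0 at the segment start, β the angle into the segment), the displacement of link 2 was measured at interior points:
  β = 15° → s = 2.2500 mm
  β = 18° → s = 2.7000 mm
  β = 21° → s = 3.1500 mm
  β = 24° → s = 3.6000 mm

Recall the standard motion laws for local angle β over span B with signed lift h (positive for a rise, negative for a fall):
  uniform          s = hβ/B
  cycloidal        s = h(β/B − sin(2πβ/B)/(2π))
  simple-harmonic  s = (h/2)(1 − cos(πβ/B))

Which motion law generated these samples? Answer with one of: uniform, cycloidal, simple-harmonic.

candidates at β/B = r: uniform s = h·r (linear in β); cycloidal s = h·(r − sin(2πr)/(2π)); simple-harmonic s = (h/2)(1 − cos(πr))
β=15°: printed 2.2500 | uniform 2.2500, cycloidal 0.8176, simple-harmonic 1.3180
β=18°: printed 2.7000 | uniform 2.7000, cycloidal 1.3377, simple-harmonic 1.8550
β=21°: printed 3.1500 | uniform 3.1500, cycloidal 1.9912, simple-harmonic 2.4570
β=24°: printed 3.6000 | uniform 3.6000, cycloidal 2.7581, simple-harmonic 3.1094
only one law matches every sample → uniform

uniform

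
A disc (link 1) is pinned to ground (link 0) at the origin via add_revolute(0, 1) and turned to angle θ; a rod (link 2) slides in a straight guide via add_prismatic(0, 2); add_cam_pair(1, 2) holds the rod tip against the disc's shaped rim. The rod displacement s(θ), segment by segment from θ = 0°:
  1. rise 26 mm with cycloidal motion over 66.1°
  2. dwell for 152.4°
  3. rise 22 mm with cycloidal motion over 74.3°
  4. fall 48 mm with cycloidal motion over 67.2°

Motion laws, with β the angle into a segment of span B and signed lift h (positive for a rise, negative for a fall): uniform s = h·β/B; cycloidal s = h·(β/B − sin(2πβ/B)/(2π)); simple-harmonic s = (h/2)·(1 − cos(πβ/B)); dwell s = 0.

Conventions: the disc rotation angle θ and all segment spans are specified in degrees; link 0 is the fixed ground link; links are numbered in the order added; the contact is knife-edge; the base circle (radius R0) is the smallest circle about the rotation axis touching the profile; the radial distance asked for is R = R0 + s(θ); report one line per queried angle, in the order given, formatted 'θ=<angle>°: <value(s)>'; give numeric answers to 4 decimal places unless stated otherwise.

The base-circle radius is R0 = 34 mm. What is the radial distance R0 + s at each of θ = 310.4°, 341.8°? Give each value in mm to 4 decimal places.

segment 1 (0° to 66.1°, cycloidal, h = 26) is passed completely: s = 0.0000 + (26) = 26.0000
segment 2 (66.1° to 218.5°, dwell): s unchanged at 26.0000
segment 3 (218.5° to 292.8°, cycloidal, h = 22) is passed completely: s = 26.0000 + (22) = 48.0000
θ = 310.4° falls in segment 4 (292.8° to 360°, cycloidal, h = -48): β = 310.4 − 292.8 = 17.6°, B = 67.2°; Δs = -48·(0.2619 − sin(2π·0.2619)/(2π)) = -4.9534; s = 48.0000 − 4.9534 = 43.0466
θ = 341.8° falls in segment 4 (292.8° to 360°, cycloidal, h = -48): β = 341.8 − 292.8 = 49°, B = 67.2°; Δs = -48·(0.7292 − sin(2π·0.7292)/(2π)) = -42.5741; s = 48.0000 − 42.5741 = 5.4259
θ=310.4°: R = R0 + s = 34 + 43.0466 = 77.0466
θ=341.8°: R = R0 + s = 34 + 5.4259 = 39.4259

θ=310.4°: 77.0466
θ=341.8°: 39.4259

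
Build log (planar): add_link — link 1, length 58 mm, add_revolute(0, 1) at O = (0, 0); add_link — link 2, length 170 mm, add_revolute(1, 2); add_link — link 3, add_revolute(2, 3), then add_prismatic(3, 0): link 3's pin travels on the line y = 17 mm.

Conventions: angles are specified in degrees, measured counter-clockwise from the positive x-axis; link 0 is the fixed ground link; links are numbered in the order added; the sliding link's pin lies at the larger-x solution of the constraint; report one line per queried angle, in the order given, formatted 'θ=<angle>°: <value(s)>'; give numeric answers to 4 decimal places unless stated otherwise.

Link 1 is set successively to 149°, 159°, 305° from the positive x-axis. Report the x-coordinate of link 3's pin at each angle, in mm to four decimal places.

geometry: r = 58 mm, L = 170 mm, e = 17 mm
θ=149°: crank pin P = (r cos θ, r sin θ) = (-49.715703, 29.872208)
θ=149°: h = r sin θ − e = 29.872208 − 17 = 12.872208
θ=149°: x = r cos θ + √(L² − h²) = -49.715703 + 169.511965 = 119.796261
θ=159°: crank pin P = (r cos θ, r sin θ) = (-54.147665, 20.785341)
θ=159°: h = r sin θ − e = 20.785341 − 17 = 3.785341
θ=159°: x = r cos θ + √(L² − h²) = -54.147665 + 169.957851 = 115.810186
θ=305°: crank pin P = (r cos θ, r sin θ) = (33.267433, -47.510819)
θ=305°: h = r sin θ − e = -47.510819 − 17 = -64.510819
θ=305°: x = r cos θ + √(L² − h²) = 33.267433 + 157.284310 = 190.551744

θ=149°: 119.7963
θ=159°: 115.8102
θ=305°: 190.5517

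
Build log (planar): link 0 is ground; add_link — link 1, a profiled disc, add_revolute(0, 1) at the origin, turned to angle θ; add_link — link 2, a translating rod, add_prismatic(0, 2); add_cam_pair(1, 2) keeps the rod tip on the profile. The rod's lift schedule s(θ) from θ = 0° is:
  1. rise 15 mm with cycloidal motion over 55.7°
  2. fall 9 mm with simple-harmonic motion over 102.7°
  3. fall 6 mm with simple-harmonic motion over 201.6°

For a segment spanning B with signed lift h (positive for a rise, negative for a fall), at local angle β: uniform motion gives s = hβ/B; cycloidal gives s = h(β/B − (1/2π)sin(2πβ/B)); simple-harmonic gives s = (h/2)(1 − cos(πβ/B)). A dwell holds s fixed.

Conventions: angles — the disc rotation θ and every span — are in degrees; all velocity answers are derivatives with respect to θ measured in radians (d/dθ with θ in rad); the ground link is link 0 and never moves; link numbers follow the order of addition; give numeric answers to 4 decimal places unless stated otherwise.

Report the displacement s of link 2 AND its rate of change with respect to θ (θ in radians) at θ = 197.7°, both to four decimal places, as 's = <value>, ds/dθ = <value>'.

seg 1 [0°–55.7°] cycloidal, h=15: full span → s += 15 → s = 15.0000
seg 2 [55.7°–158.4°] simple-harmonic, h=-9: full span → s += -9 → s = 6.0000
seg 3 [158.4°–360°] simple-harmonic, h=-6: θ=197.7° here. β=39.3, B=201.6. -6/2·(1 − cos(π·0.1949)) = -0.5452 → s = 5.4548
velocity in seg [158.4°–360°] (simple-harmonic), θ in radians: β = 39.3° = 0.6859 rad, B = 201.6° = 3.5186 rad; ds/dθ = (πh/(2B)) sin(πβ/B) = (π·(-6)/(2·3.5186)) sin(π·0.1949) = -1.539783 mm/rad

s = 5.4548, ds/dθ = -1.5398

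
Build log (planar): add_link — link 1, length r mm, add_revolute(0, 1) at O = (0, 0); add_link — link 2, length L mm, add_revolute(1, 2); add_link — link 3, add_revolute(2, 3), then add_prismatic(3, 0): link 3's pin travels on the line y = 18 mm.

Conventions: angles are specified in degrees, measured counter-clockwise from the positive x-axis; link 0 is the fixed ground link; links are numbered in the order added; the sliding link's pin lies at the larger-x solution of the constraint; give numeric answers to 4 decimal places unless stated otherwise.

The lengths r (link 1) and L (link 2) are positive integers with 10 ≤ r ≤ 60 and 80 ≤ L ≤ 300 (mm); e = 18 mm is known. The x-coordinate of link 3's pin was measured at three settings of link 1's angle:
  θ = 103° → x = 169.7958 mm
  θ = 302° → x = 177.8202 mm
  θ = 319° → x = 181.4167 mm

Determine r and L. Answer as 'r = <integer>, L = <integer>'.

constraint per measurement: (x − r cos θ)² + (r sin θ − e)² = L²
subtracting the θ₁ and θ₂ equations cancels the r² and L² terms:
r = (x₁² − x₂²) / (2[(x₁cos θ₁ + e sin θ₁) − (x₂cos θ₂ + e sin θ₂)]) = 13.9999 → r = 14
L² = (x₁ − r cos θ₁)² + (r sin θ₁ − e)² = 29929.0120 → L = 173.0000 → L = 173
check at θ₃=319°: x = 181.4167 (printed 181.4167) ✓

r = 14, L = 173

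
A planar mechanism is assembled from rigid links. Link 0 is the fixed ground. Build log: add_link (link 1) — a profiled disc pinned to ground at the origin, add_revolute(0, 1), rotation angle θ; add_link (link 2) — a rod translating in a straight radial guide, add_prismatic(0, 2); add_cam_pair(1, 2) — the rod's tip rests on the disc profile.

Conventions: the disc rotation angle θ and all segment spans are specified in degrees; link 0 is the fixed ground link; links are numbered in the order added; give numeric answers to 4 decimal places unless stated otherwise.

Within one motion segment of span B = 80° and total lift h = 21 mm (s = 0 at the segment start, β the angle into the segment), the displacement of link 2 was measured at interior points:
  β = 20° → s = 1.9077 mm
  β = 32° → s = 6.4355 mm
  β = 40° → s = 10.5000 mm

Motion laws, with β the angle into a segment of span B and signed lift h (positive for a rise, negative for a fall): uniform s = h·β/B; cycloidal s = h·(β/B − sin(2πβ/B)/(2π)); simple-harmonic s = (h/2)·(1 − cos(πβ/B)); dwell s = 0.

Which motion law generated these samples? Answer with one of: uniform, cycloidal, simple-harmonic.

candidates at β/B = r: uniform s = h·r (linear in β); cycloidal s = h·(r − sin(2πr)/(2π)); simple-harmonic s = (h/2)(1 − cos(πr))
β=20°: printed 1.9077 | uniform 5.2500, cycloidal 1.9077, simple-harmonic 3.0754
β=32°: printed 6.4355 | uniform 8.4000, cycloidal 6.4355, simple-harmonic 7.2553
β=40°: printed 10.5000 | uniform 10.5000, cycloidal 10.5000, simple-harmonic 10.5000
only one law matches every sample → cycloidal

cycloidal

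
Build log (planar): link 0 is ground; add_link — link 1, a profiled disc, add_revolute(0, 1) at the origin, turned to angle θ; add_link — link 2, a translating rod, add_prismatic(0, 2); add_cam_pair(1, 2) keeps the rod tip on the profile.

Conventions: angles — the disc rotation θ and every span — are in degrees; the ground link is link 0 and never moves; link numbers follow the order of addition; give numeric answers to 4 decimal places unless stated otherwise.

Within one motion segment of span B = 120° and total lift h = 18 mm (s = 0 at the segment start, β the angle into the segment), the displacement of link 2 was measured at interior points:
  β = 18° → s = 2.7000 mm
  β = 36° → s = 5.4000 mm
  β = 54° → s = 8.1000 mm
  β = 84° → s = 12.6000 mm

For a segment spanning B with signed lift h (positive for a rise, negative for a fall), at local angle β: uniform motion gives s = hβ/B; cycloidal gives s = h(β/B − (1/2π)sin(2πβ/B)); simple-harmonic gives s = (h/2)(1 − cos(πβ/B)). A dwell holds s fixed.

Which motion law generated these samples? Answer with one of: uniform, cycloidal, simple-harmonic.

candidates at β/B = r: uniform s = h·r (linear in β); cycloidal s = h·(r − sin(2πr)/(2π)); simple-harmonic s = (h/2)(1 − cos(πr))
β=18°: printed 2.7000 | uniform 2.7000, cycloidal 0.3823, simple-harmonic 0.9809
β=36°: printed 5.4000 | uniform 5.4000, cycloidal 2.6754, simple-harmonic 3.7099
β=54°: printed 8.1000 | uniform 8.1000, cycloidal 7.2147, simple-harmonic 7.5921
β=84°: printed 12.6000 | uniform 12.6000, cycloidal 15.3246, simple-harmonic 14.2901
only one law matches every sample → uniform

uniform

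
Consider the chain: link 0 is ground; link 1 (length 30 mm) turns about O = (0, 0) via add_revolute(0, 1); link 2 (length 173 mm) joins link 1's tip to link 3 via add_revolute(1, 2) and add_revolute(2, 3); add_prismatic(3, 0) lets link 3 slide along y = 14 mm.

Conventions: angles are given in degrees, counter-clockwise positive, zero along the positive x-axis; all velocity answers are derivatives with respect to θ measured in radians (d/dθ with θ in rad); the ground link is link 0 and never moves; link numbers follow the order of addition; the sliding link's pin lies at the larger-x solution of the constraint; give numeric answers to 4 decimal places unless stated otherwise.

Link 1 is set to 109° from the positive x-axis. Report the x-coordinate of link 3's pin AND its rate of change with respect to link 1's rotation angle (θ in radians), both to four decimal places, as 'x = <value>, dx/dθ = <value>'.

geometry: r = 30 mm, L = 173 mm, e = 14 mm
crank pin P = (r cos θ, r sin θ) = (-9.767045, 28.365557)
h = r sin θ − e = 28.365557 − 14 = 14.365557
x = r cos θ + √(L² − h²) = -9.767045 + 172.402525 = 162.635481
dx/dθ = −r sin θ − h·r cos θ/√(L² − h²) (θ in radians; h = 14.365557) = -27.551712

x = 162.6355, dx/dθ = -27.5517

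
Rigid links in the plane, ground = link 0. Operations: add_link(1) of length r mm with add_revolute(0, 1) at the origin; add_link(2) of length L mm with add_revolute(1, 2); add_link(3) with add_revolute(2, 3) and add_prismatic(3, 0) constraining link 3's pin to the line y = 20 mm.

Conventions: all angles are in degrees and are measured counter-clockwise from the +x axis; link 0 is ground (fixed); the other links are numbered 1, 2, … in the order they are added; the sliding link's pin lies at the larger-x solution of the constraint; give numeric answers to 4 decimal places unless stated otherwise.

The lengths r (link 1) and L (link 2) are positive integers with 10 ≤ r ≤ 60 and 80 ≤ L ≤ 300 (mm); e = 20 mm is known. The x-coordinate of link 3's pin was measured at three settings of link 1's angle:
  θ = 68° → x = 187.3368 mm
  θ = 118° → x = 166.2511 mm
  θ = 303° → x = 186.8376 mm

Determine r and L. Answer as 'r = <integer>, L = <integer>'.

constraint per measurement: (x − r cos θ)² + (r sin θ − e)² = L²
subtracting the θ₁ and θ₂ equations cancels the r² and L² terms:
r = (x₁² − x₂²) / (2[(x₁cos θ₁ + e sin θ₁) − (x₂cos θ₂ + e sin θ₂)]) = 25.0001 → r = 25
L² = (x₁ − r cos θ₁)² + (r sin θ₁ − e)² = 31684.0128 → L = 178.0000 → L = 178
check at θ₃=303°: x = 186.8376 (printed 186.8376) ✓

r = 25, L = 178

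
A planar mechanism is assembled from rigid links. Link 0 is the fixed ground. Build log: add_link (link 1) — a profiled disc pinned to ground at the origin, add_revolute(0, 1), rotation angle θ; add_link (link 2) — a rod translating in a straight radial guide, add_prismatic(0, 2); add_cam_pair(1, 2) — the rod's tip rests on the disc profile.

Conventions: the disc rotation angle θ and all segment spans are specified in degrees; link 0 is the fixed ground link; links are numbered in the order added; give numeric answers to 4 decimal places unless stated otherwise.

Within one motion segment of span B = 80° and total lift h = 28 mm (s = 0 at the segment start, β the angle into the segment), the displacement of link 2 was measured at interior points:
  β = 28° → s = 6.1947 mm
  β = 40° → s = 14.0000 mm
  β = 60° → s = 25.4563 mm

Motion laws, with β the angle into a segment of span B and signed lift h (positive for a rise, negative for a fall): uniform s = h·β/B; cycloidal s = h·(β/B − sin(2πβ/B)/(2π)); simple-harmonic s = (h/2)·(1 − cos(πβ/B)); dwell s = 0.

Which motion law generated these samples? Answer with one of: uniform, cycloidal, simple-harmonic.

candidates at β/B = r: uniform s = h·r (linear in β); cycloidal s = h·(r − sin(2πr)/(2π)); simple-harmonic s = (h/2)(1 − cos(πr))
β=28°: printed 6.1947 | uniform 9.8000, cycloidal 6.1947, simple-harmonic 7.6441
β=40°: printed 14.0000 | uniform 14.0000, cycloidal 14.0000, simple-harmonic 14.0000
β=60°: printed 25.4563 | uniform 21.0000, cycloidal 25.4563, simple-harmonic 23.8995
only one law matches every sample → cycloidal

cycloidal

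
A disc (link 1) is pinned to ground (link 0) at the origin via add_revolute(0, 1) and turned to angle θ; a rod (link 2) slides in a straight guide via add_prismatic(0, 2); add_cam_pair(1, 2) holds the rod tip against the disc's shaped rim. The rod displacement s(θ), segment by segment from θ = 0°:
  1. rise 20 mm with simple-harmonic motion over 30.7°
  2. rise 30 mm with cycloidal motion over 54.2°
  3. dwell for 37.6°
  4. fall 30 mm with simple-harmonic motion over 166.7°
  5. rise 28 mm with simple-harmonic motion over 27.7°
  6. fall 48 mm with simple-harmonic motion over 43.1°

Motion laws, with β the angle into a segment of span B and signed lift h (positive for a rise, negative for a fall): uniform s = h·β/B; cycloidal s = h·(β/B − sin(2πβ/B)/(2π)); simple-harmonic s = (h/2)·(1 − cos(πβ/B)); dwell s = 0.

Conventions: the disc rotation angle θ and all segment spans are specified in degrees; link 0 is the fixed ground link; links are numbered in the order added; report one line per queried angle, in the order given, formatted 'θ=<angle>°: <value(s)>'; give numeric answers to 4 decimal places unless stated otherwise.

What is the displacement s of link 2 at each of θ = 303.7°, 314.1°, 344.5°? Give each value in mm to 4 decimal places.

segment 1 (0° to 30.7°, simple-harmonic, h = 20) is passed completely: s = 0.0000 + (20) = 20.0000
segment 2 (30.7° to 84.9°, cycloidal, h = 30) is passed completely: s = 20.0000 + (30) = 50.0000
segment 3 (84.9° to 122.5°, dwell): s unchanged at 50.0000
segment 4 (122.5° to 289.2°, simple-harmonic, h = -30) is passed completely: s = 50.0000 + (-30) = 20.0000
θ = 303.7° falls in segment 5 (289.2° to 316.9°, simple-harmonic, h = 28): β = 303.7 − 289.2 = 14.5°, B = 27.7°; Δs = 28/2·(1 − cos(π·0.5235)) = 15.0311; s = 20.0000 + 15.0311 = 35.0311
θ = 314.1° falls in segment 5 (289.2° to 316.9°, simple-harmonic, h = 28): β = 314.1 − 289.2 = 24.9°, B = 27.7°; Δs = 28/2·(1 − cos(π·0.8989)) = 27.3000; s = 20.0000 + 27.3000 = 47.3000
segment 5 (289.2° to 316.9°, simple-harmonic, h = 28) is passed completely: s = 20.0000 + (28) = 48.0000
θ = 344.5° falls in segment 6 (316.9° to 360°, simple-harmonic, h = -48): β = 344.5 − 316.9 = 27.6°, B = 43.1°; Δs = -48/2·(1 − cos(π·0.6404)) = -34.2440; s = 48.0000 − 34.2440 = 13.7560

θ=303.7°: 35.0311
θ=314.1°: 47.3000
θ=344.5°: 13.7560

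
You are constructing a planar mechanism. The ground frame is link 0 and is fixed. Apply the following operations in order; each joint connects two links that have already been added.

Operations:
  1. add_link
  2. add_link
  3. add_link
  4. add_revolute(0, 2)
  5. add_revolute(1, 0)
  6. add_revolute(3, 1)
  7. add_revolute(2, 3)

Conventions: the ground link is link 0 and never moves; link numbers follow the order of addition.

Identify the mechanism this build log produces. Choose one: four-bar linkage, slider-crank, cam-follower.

links: 4 (incl. ground); joints: 4 revolute, 0 prismatic, 0 higher (cam) pair, forming one closed loop
4 links in a single 4R loop → four-bar linkage

four-bar linkage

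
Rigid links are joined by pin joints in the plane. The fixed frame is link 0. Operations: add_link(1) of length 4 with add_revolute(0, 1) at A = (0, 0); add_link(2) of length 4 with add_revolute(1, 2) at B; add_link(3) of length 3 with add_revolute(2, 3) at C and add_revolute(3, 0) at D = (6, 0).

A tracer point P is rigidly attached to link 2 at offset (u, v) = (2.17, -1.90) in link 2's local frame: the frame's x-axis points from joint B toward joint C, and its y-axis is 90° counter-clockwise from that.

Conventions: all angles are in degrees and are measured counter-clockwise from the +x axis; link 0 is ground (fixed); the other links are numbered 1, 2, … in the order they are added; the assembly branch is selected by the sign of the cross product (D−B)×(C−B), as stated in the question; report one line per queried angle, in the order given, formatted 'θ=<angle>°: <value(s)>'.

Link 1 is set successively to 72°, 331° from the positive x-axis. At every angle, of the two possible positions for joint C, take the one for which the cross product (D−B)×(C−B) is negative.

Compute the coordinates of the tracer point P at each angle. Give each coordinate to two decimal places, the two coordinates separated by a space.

A=(0,0), D=(6.00,0)
θ=72°: B = A + 4.00·(cos72°, sin72°) = (1.2361, 3.8042)
θ=72°: |BD| = 6.0965
θ=72°: circle(B,4.00) ∩ circle(D,3.00): a=3.6223, h=1.6966
θ=72°:   candidates: C₊=(5.1254,2.8697) cross=10.344; C₋=(3.0079,0.2181) cross=-10.344
θ=72°:   branch - wants cross < 0 → take C=(3.0079,0.2181) (cross=-10.344)
θ=72°: ex = (C−B)/|BC| = (0.4430,-0.8965); ey = (0.8965,0.4430)
θ=72°: P = B + 2.17·ex + -1.90·ey = (0.4939,1.0171)
θ=331°: B = A + 4.00·(cos331°, sin331°) = (3.4985, -1.9392)
θ=331°: |BD| = 3.1652
θ=331°: circle(B,4.00) ∩ circle(D,3.00): a=2.6884, h=2.9619
θ=331°:   candidates: C₊=(3.8085,2.0487) cross=9.375; C₋=(7.4379,-2.6330) cross=-9.375
θ=331°:   branch - wants cross < 0 → take C=(7.4379,-2.6330) (cross=-9.375)
θ=331°: ex = (C−B)/|BC| = (0.9848,-0.1734); ey = (0.1734,0.9848)
θ=331°: P = B + 2.17·ex + -1.90·ey = (5.3061,-4.1868)

θ=72°: 0.49 1.02
θ=331°: 5.31 -4.19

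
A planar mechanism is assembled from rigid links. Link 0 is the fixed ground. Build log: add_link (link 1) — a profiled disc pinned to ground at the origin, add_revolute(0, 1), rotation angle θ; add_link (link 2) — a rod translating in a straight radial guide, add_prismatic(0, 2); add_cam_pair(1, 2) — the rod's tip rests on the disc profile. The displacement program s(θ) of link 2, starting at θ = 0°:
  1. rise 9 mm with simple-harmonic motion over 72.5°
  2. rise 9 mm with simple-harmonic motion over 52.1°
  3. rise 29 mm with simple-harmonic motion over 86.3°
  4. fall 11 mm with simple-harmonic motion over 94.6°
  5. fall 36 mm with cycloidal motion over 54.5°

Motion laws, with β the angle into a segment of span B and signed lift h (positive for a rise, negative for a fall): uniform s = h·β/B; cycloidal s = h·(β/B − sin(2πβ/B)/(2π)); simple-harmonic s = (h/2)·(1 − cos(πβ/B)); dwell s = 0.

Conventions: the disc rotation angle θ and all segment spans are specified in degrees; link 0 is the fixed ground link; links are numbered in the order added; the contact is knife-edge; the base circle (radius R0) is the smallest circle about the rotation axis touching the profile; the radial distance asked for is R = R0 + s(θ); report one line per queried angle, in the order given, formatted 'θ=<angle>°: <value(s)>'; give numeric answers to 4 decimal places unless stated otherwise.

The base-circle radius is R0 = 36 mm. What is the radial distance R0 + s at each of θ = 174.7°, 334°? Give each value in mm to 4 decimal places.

seg 1 [0°–72.5°] simple-harmonic, h=9: full span → s += 9 → s = 9.0000
seg 2 [72.5°–124.6°] simple-harmonic, h=9: full span → s += 9 → s = 18.0000
seg 3 [124.6°–210.9°] simple-harmonic, h=29: θ=174.7° here. β=50.1, B=86.3. 29/2·(1 − cos(π·0.5805)) = 18.1295 → s = 36.1295
seg 3 [124.6°–210.9°] simple-harmonic, h=29: full span → s += 29 → s = 47.0000
seg 4 [210.9°–305.5°] simple-harmonic, h=-11: full span → s += -11 → s = 36.0000
seg 5 [305.5°–360°] cycloidal, h=-36: θ=334° here. β=28.5, B=54.5. -36·(0.5229 − sin(2π·0.5229)/(2π)) = -19.6485 → s = 16.3515
θ=174.7°: R = R0 + s = 36 + 36.1295 = 72.1295
θ=334°: R = R0 + s = 36 + 16.3515 = 52.3515

θ=174.7°: 72.1295
θ=334°: 52.3515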